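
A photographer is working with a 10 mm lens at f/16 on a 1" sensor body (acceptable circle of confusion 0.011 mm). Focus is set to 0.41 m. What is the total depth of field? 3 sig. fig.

1.14 m

Hyperfocal distance H = f²/(N·c) + f = 10²/(16 × 0.011) + 10 = 100/0.176 + 10 ≈ 578.2 mm ≈ 0.578 m.
Near limit Dn = s·(H − f)/(H + s − 2f) = 410 × (578.2 − 10) / (578.2 + 410 − 2 × 10) = 410 × 568.2 / 968.2 ≈ 240.6 mm.
Far limit Df = s·(H − f)/(H − s) = 410 × (578.2 − 10) / (578.2 − 410) = 410 × 568.2 / 168.2 ≈ 1385.1 mm.
Depth of field = Df − Dn = 1385.1 − 240.6 ≈ 1144.5 mm ≈ 1.14 m.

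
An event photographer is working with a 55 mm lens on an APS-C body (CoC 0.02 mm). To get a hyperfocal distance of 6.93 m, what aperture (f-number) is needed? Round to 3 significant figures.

Rearrange H = f²/(N·c) + f for N: N = f² / ((H − f)·c).
N = 55² / ((6930 − 55) × 0.02) = 3025 / 137.5 ≈ 22.

f/22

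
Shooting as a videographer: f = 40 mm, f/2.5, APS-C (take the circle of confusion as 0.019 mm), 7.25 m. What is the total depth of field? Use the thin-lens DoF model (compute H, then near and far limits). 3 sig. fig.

Hyperfocal distance H = f²/(N·c) + f = 40²/(2.5 × 0.019) + 40 = 1600/0.0475 + 40 ≈ 33724.2 mm ≈ 33.72 m.
Near limit Dn = s·(H − f)/(H + s − 2f) = 7250 × (33724.2 − 40) / (33724.2 + 7250 − 2 × 40) = 7250 × 33684.2 / 40894.2 ≈ 5971.8 mm.
Far limit Df = s·(H − f)/(H − s) = 7250 × (33724.2 − 40) / (33724.2 − 7250) = 7250 × 33684.2 / 26474.2 ≈ 9224.5 mm.
Depth of field = Df − Dn = 9224.5 − 5971.8 ≈ 3252.7 mm ≈ 3.25 m.

3.25 m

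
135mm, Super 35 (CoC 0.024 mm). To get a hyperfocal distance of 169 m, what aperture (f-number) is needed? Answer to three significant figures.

Rearrange H = f²/(N·c) + f for N: N = f² / ((H − f)·c).
N = 135² / ((169000 − 135) × 0.024) = 18225 / 4053 ≈ 4.50.

f/4.50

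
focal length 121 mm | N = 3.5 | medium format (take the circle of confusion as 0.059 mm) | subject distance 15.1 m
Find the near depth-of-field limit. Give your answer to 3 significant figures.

12.5 m

Hyperfocal distance H = f²/(N·c) + f = 121²/(3.5 × 0.059) + 121 = 14641/0.2065 + 121 ≈ 71021.7 mm ≈ 71.02 m.
Near limit Dn = s·(H − f)/(H + s − 2f) = 15100 × (71021.7 − 121) / (71021.7 + 15100 − 2 × 121) = 15100 × 70900.7 / 85879.7 ≈ 12466 mm ≈ 12.5 m.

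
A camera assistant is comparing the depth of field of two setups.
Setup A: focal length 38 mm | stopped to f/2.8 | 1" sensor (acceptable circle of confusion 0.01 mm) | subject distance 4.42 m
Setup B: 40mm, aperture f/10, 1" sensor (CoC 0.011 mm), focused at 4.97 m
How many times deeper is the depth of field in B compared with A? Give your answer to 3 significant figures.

Setup A: H = 38²/(2.8×0.01) + 38 ≈ 51609.4 mm; DoF = Df − Dn = 4830.44 − 4073.85 ≈ 756.59 mm.
Setup B: H = 40²/(10×0.011) + 40 ≈ 14585.5 mm; DoF = Df − Dn = 7518.2 − 3711.9 ≈ 3806.3 mm.
Ratio = 3806.3 / 756.59 ≈ 5.03.

5.03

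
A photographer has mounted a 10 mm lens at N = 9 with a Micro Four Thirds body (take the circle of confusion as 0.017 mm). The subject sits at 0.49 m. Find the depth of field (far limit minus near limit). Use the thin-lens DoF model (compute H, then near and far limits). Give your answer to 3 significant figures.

Hyperfocal distance H = f²/(N·c) + f = 10²/(9 × 0.017) + 10 = 100/0.153 + 10 ≈ 663.6 mm ≈ 0.664 m.
Near limit Dn = s·(H − f)/(H + s − 2f) = 490 × (663.6 − 10) / (663.6 + 490 − 2 × 10) = 490 × 653.6 / 1133.6 ≈ 282.5 mm.
Far limit Df = s·(H − f)/(H − s) = 490 × (663.6 − 10) / (663.6 − 490) = 490 × 653.6 / 173.6 ≈ 1844.9 mm.
Depth of field = Df − Dn = 1844.9 − 282.5 ≈ 1562.4 mm ≈ 1.56 m.

1.56 m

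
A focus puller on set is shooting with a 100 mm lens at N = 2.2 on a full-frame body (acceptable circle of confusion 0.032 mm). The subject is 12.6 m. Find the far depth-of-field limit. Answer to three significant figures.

13.8 m

Hyperfocal distance H = f²/(N·c) + f = 100²/(2.2 × 0.032) + 100 = 10000/0.0704 + 100 ≈ 142145.5 mm ≈ 142.1 m.
Far limit Df = s·(H − f)/(H − s) = 12600 × (142145.5 − 100) / (142145.5 − 12600) = 12600 × 142045.5 / 129545.5 ≈ 13816 mm ≈ 13.8 m.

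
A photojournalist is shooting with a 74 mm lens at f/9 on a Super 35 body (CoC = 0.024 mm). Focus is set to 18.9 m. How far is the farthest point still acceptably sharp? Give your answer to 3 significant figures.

73.4 m

Hyperfocal distance H = f²/(N·c) + f = 74²/(9 × 0.024) + 74 = 5476/0.216 + 74 ≈ 25425.9 mm ≈ 25.43 m.
Far limit Df = s·(H − f)/(H − s) = 18900 × (25425.9 − 74) / (25425.9 − 18900) = 18900 × 25351.9 / 6525.9 ≈ 73423 mm ≈ 73.4 m.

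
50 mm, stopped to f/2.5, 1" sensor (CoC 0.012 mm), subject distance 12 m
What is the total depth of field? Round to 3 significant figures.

Hyperfocal distance H = f²/(N·c) + f = 50²/(2.5 × 0.012) + 50 = 2500/0.03 + 50 ≈ 83383.3 mm ≈ 83.38 m.
Near limit Dn = s·(H − f)/(H + s − 2f) = 12000 × (83383.3 − 50) / (83383.3 + 12000 − 2 × 50) = 12000 × 83333.3 / 95283.3 ≈ 10495.0 mm.
Far limit Df = s·(H − f)/(H − s) = 12000 × (83383.3 − 50) / (83383.3 − 12000) = 12000 × 83333.3 / 71383.3 ≈ 14008.9 mm.
Depth of field = Df − Dn = 14008.9 − 10495.0 ≈ 3513.9 mm ≈ 3.51 m.

3.51 m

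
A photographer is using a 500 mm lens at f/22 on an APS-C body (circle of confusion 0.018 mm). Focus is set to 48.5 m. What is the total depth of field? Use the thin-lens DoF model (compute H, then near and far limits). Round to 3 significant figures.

Hyperfocal distance H = f²/(N·c) + f = 500²/(22 × 0.018) + 500 = 250000/0.396 + 500 ≈ 631813.1 mm ≈ 631.8 m.
Near limit Dn = s·(H − f)/(H + s − 2f) = 48500 × (631813.1 − 500) / (631813.1 + 48500 − 2 × 500) = 48500 × 631313.1 / 679313.1 ≈ 45073.0 mm.
Far limit Df = s·(H − f)/(H − s) = 48500 × (631813.1 − 500) / (631813.1 − 48500) = 48500 × 631313.1 / 583313.1 ≈ 52491.0 mm.
Depth of field = Df − Dn = 52491.0 − 45073.0 ≈ 7418.0 mm ≈ 7.42 m.

7.42 m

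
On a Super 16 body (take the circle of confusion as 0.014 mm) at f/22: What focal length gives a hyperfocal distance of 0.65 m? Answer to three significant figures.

14.0 mm

From H = f²/(N·c) + f, with f ≪ H: f ≈ √(H·N·c) = √(650 × 22 × 0.014) = √200.20 ≈ 14.15 mm.
Exact: f² + N·c·f − N·c·H = 0 ⇒ f = (−N·c + √((N·c)² + 4·N·c·H))/2 = (−0.308 + √800.89)/2 ≈ 13.996 mm ≈ 14.0 mm.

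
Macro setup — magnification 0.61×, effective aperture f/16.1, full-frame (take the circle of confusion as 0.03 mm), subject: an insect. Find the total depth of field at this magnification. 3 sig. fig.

2.60 mm

At magnification m, DoF ≈ 2·N_eff·c/m² = 2 × 16.1 × 0.03 / 0.61² = 0.966 / 0.3721 ≈ 2.6 mm.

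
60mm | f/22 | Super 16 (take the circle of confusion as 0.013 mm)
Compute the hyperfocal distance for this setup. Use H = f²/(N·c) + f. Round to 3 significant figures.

12.6 m

Hyperfocal distance H = f²/(N·c) + f = 60²/(22 × 0.013) + 60 = 3600/0.286 + 60 ≈ 12647.4 mm ≈ 12.6 m.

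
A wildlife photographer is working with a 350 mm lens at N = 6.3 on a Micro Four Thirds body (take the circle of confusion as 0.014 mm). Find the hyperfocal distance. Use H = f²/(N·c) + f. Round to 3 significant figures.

1390 m

Hyperfocal distance H = f²/(N·c) + f = 350²/(6.3 × 0.014) + 350 = 122500/0.0882 + 350 ≈ 1389238.9 mm ≈ 1390 m.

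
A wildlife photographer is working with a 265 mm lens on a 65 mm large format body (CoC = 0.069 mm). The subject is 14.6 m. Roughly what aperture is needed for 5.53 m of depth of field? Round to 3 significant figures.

Write h = H − f = f²/(N·c). The thin-lens limits are Dn = s·h/(h + (s−f)) and Df = s·h/(h − (s−f)), so DoF = Df − Dn = 2·s·(s−f)·h / (h² − (s−f)²).
That is a quadratic in h: DoF·h² − 2·s·(s−f)·h − DoF·(s−f)² = 0 ⇒ h = (s−f)·(s + √(s² + DoF²)) / DoF = 14335 × (14600 + √(14600² + 5530²)) / 5530 = 14335 × (14600 + 15612.2) / 5530 ≈ 78317 mm.
Then N = f²/(c·h) = 265² / (0.069 × 78317) = 70225 / 5403.9 ≈ 13.

f/13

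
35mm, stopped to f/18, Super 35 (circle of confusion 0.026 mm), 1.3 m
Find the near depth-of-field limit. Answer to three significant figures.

0.876 m

Hyperfocal distance H = f²/(N·c) + f = 35²/(18 × 0.026) + 35 = 1225/0.468 + 35 ≈ 2652.5 mm ≈ 2.653 m.
Near limit Dn = s·(H − f)/(H + s − 2f) = 1300 × (2652.5 − 35) / (2652.5 + 1300 − 2 × 35) = 1300 × 2617.5 / 3882.5 ≈ 876.44 mm ≈ 0.876 m.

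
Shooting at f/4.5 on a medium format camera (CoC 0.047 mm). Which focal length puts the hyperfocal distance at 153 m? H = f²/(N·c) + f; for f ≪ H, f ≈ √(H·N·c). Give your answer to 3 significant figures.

180 mm

From H = f²/(N·c) + f, with f ≪ H: f ≈ √(H·N·c) = √(153000 × 4.5 × 0.047) = √32360 ≈ 179.9 mm.
The +f correction barely moves this — solving exactly, f² + N·c·f − N·c·H = 0 ⇒ f = (−N·c + √((N·c)² + 4·N·c·H))/2 = (−0.2115 + √129438)/2 ≈ 179.78 mm, so f ≈ 180 mm.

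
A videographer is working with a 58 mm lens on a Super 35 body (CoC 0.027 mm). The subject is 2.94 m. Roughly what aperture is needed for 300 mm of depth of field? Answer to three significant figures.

f/2.20

Write h = H − f = f²/(N·c). The thin-lens limits are Dn = s·h/(h + (s−f)) and Df = s·h/(h − (s−f)), so DoF = Df − Dn = 2·s·(s−f)·h / (h² − (s−f)²).
That is a quadratic in h: DoF·h² − 2·s·(s−f)·h − DoF·(s−f)² = 0 ⇒ h = (s−f)·(s + √(s² + DoF²)) / DoF = 2882 × (2940 + √(2940² + 300²)) / 300 = 2882 × (2940 + 2955.27) / 300 ≈ 56634 mm.
Then N = f²/(c·h) = 58² / (0.027 × 56634) = 3364 / 1529.1 ≈ 2.20.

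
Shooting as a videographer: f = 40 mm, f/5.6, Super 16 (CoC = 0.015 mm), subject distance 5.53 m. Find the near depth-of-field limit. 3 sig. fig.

Hyperfocal distance H = f²/(N·c) + f = 40²/(5.6 × 0.015) + 40 = 1600/0.084 + 40 ≈ 19087.6 mm ≈ 19.09 m.
Near limit Dn = s·(H − f)/(H + s − 2f) = 5530 × (19087.6 − 40) / (19087.6 + 5530 − 2 × 40) = 5530 × 19047.6 / 24537.6 ≈ 4292.7 mm ≈ 4.29 m.

4.29 m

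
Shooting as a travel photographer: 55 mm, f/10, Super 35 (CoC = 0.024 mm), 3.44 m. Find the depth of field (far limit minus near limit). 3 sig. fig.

1.99 m

Hyperfocal distance H = f²/(N·c) + f = 55²/(10 × 0.024) + 55 = 3025/0.24 + 55 ≈ 12659.2 mm ≈ 12.66 m.
Near limit Dn = s·(H − f)/(H + s − 2f) = 3440 × (12659.2 − 55) / (12659.2 + 3440 − 2 × 55) = 3440 × 12604.2 / 15989.2 ≈ 2711.7 mm.
Far limit Df = s·(H − f)/(H − s) = 3440 × (12659.2 − 55) / (12659.2 − 3440) = 3440 × 12604.2 / 9219.2 ≈ 4703.1 mm.
Depth of field = Df − Dn = 4703.1 − 2711.7 ≈ 1991.4 mm ≈ 1.99 m.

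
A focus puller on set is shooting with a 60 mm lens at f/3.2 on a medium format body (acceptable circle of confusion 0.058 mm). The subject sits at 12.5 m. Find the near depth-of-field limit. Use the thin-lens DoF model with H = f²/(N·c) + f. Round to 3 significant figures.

7.62 m

Hyperfocal distance H = f²/(N·c) + f = 60²/(3.2 × 0.058) + 60 = 3600/0.1856 + 60 ≈ 19456.6 mm ≈ 19.46 m.
Near limit Dn = s·(H − f)/(H + s − 2f) = 12500 × (19456.6 − 60) / (19456.6 + 12500 − 2 × 60) = 12500 × 19396.6 / 31836.6 ≈ 7615.7 mm ≈ 7.62 m.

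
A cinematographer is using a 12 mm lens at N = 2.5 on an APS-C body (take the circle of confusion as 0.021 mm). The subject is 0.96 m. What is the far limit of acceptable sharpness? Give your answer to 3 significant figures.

1.47 m

Hyperfocal distance H = f²/(N·c) + f = 12²/(2.5 × 0.021) + 12 = 144/0.0525 + 12 ≈ 2754.9 mm ≈ 2.755 m.
Far limit Df = s·(H − f)/(H − s) = 960 × (2754.9 − 12) / (2754.9 − 960) = 960 × 2742.9 / 1794.9 ≈ 1467.0 mm ≈ 1.47 m.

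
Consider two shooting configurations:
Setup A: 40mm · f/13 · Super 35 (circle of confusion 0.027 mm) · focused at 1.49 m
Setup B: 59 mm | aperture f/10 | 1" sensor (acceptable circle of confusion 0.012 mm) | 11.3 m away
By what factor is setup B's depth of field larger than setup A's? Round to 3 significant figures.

9.77

Setup A: H = 40²/(13×0.027) + 40 ≈ 4598.4 mm; DoF = Df − Dn = 2185.1 − 1130.4 ≈ 1054.7 mm.
Setup B: H = 59²/(10×0.012) + 59 ≈ 29067.3 mm; DoF = Df − Dn = 18449 − 8144 ≈ 10305 mm.
Ratio = 10305 / 1054.7 ≈ 9.77.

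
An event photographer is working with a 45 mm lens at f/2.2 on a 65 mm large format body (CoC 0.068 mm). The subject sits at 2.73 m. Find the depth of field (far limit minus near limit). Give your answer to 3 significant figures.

1.13 m

Hyperfocal distance H = f²/(N·c) + f = 45²/(2.2 × 0.068) + 45 = 2025/0.1496 + 45 ≈ 13581.1 mm ≈ 13.58 m.
Near limit Dn = s·(H − f)/(H + s − 2f) = 2730 × (13581.1 − 45) / (13581.1 + 2730 − 2 × 45) = 2730 × 13536.1 / 16221.1 ≈ 2278.1 mm.
Far limit Df = s·(H − f)/(H − s) = 2730 × (13581.1 − 45) / (13581.1 − 2730) = 2730 × 13536.1 / 10851.1 ≈ 3405.5 mm.
Depth of field = Df − Dn = 3405.5 − 2278.1 ≈ 1127.4 mm ≈ 1.13 m.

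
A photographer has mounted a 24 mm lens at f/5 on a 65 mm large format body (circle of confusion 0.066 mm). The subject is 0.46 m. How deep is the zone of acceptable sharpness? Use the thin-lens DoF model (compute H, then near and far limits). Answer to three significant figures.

Hyperfocal distance H = f²/(N·c) + f = 24²/(5 × 0.066) + 24 = 576/0.33 + 24 ≈ 1769.5 mm ≈ 1.769 m.
Near limit Dn = s·(H − f)/(H + s − 2f) = 460 × (1769.5 − 24) / (1769.5 + 460 − 2 × 24) = 460 × 1745.5 / 2181.5 ≈ 368.06 mm.
Far limit Df = s·(H − f)/(H − s) = 460 × (1769.5 − 24) / (1769.5 − 460) = 460 × 1745.5 / 1309.5 ≈ 613.16 mm.
Depth of field = Df − Dn = 613.16 − 368.06 ≈ 245.10 mm.

245 mm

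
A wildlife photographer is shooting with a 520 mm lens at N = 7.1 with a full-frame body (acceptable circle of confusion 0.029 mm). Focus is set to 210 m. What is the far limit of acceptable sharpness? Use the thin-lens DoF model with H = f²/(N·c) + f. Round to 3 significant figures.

250 m

Hyperfocal distance H = f²/(N·c) + f = 520²/(7.1 × 0.029) + 520 = 270400/0.2059 + 520 ≈ 1313778.9 mm ≈ 1314 m.
Far limit Df = s·(H − f)/(H − s) = 210000 × (1313778.9 − 520) / (1313778.9 − 210000) = 210000 × 1313258.9 / 1103778.9 ≈ 249855 mm ≈ 250 m.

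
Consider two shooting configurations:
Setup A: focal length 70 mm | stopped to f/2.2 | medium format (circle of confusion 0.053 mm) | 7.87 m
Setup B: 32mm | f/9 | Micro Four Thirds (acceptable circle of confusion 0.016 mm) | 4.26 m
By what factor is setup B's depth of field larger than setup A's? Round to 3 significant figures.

Setup A: H = 70²/(2.2×0.053) + 70 ≈ 42094.0 mm; DoF = Df − Dn = 9663.7 − 6637.9 ≈ 3025.8 mm.
Setup B: H = 32²/(9×0.016) + 32 ≈ 7143.1 mm; DoF = Df − Dn = 10507.2 − 2671.6 ≈ 7835.6 mm.
Ratio = 7835.6 / 3025.8 ≈ 2.59.

2.59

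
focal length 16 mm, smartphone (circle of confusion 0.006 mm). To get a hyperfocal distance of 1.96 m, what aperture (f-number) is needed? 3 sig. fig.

Rearrange H = f²/(N·c) + f for N: N = f² / ((H − f)·c).
N = 16² / ((1960 − 16) × 0.006) = 256 / 11.66 ≈ 21.9.

f/21.9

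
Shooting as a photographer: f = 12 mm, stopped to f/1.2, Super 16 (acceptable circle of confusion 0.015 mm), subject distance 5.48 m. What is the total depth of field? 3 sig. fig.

Hyperfocal distance H = f²/(N·c) + f = 12²/(1.2 × 0.015) + 12 = 144/0.018 + 12 ≈ 8012.0 mm ≈ 8.012 m.
Near limit Dn = s·(H − f)/(H + s − 2f) = 5480 × (8012.0 − 12) / (8012.0 + 5480 − 2 × 12) = 5480 × 8000.0 / 13468.0 ≈ 3255 mm.
Far limit Df = s·(H − f)/(H − s) = 5480 × (8012.0 − 12) / (8012.0 − 5480) = 5480 × 8000.0 / 2532.0 ≈ 17314 mm.
Depth of field = Df − Dn = 17314 − 3255 ≈ 14059 mm ≈ 14.1 m.

14.1 m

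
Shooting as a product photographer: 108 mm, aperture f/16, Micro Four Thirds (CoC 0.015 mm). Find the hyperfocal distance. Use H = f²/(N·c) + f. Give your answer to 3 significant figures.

Hyperfocal distance H = f²/(N·c) + f = 108²/(16 × 0.015) + 108 = 11664/0.24 + 108 ≈ 48708.0 mm ≈ 48.7 m.

48.7 m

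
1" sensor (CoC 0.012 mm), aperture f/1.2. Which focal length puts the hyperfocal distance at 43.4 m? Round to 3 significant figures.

From H = f²/(N·c) + f, with f ≪ H: f ≈ √(H·N·c) = √(43400 × 1.2 × 0.012) = √624.96 ≈ 25.00 mm.
The +f correction barely moves this — solving exactly, f² + N·c·f − N·c·H = 0 ⇒ f = (−N·c + √((N·c)² + 4·N·c·H))/2 = (−0.0144 + √2499.8)/2 ≈ 24.992 mm, so f ≈ 25.0 mm.

25.0 mm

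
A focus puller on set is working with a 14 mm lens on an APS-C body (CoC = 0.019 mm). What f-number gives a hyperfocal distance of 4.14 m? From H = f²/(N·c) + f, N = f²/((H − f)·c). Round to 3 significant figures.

f/2.50

Rearrange H = f²/(N·c) + f for N: N = f² / ((H − f)·c).
N = 14² / ((4140 − 14) × 0.019) = 196 / 78.39 ≈ 2.50.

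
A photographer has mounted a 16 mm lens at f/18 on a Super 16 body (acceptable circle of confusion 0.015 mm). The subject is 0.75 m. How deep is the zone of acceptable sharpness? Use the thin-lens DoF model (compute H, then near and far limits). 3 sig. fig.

Hyperfocal distance H = f²/(N·c) + f = 16²/(18 × 0.015) + 16 = 256/0.27 + 16 ≈ 964.1 mm ≈ 0.964 m.
Near limit Dn = s·(H − f)/(H + s − 2f) = 750 × (964.1 − 16) / (964.1 + 750 − 2 × 16) = 750 × 948.1 / 1682.1 ≈ 422.7 mm.
Far limit Df = s·(H − f)/(H − s) = 750 × (964.1 − 16) / (964.1 − 750) = 750 × 948.1 / 214.1 ≈ 3320.7 mm.
Depth of field = Df − Dn = 3320.7 − 422.7 ≈ 2898.0 mm ≈ 2.90 m.

2.90 m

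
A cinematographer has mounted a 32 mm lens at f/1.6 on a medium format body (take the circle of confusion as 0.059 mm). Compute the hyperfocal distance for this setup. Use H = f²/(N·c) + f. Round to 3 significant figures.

10.9 m

Hyperfocal distance H = f²/(N·c) + f = 32²/(1.6 × 0.059) + 32 = 1024/0.0944 + 32 ≈ 10879.5 mm ≈ 10.9 m.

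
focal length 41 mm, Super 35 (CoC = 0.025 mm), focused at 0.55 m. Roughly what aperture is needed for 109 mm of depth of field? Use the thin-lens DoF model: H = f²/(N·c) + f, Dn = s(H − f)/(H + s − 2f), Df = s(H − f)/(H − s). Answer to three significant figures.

f/13

Write h = H − f = f²/(N·c). The thin-lens limits are Dn = s·h/(h + (s−f)) and Df = s·h/(h − (s−f)), so DoF = Df − Dn = 2·s·(s−f)·h / (h² − (s−f)²).
That is a quadratic in h: DoF·h² − 2·s·(s−f)·h − DoF·(s−f)² = 0 ⇒ h = (s−f)·(s + √(s² + DoF²)) / DoF = 509 × (550 + √(550² + 109²)) / 109 = 509 × (550 + 560.697) / 109 ≈ 5186.6 mm.
Then N = f²/(c·h) = 41² / (0.025 × 5186.6) = 1681 / 129.67 ≈ 13.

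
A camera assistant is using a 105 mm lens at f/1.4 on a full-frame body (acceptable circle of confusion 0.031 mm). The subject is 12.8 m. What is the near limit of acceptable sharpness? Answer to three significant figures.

Hyperfocal distance H = f²/(N·c) + f = 105²/(1.4 × 0.031) + 105 = 11025/0.0434 + 105 ≈ 254137.3 mm ≈ 254.1 m.
Near limit Dn = s·(H − f)/(H + s − 2f) = 12800 × (254137.3 − 105) / (254137.3 + 12800 − 2 × 105) = 12800 × 254032.3 / 266727.3 ≈ 12191 mm ≈ 12.2 m.

12.2 m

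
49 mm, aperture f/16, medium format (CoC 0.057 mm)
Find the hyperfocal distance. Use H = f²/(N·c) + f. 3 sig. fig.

2.68 m

Hyperfocal distance H = f²/(N·c) + f = 49²/(16 × 0.057) + 49 = 2401/0.912 + 49 ≈ 2681.7 mm ≈ 2.68 m.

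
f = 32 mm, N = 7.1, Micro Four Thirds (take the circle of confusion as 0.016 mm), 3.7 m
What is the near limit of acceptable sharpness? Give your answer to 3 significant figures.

Hyperfocal distance H = f²/(N·c) + f = 32²/(7.1 × 0.016) + 32 = 1024/0.1136 + 32 ≈ 9046.1 mm ≈ 9.046 m.
Near limit Dn = s·(H − f)/(H + s − 2f) = 3700 × (9046.1 − 32) / (9046.1 + 3700 − 2 × 32) = 3700 × 9014.1 / 12682.1 ≈ 2629.9 mm ≈ 2.63 m.

2.63 m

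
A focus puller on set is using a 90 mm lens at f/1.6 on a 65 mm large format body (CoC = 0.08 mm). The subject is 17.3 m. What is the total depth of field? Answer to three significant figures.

Hyperfocal distance H = f²/(N·c) + f = 90²/(1.6 × 0.08) + 90 = 8100/0.128 + 90 ≈ 63371.2 mm ≈ 63.37 m.
Near limit Dn = s·(H − f)/(H + s − 2f) = 17300 × (63371.2 − 90) / (63371.2 + 17300 − 2 × 90) = 17300 × 63281.2 / 80491.2 ≈ 13601 mm.
Far limit Df = s·(H − f)/(H − s) = 17300 × (63371.2 − 90) / (63371.2 − 17300) = 17300 × 63281.2 / 46071.2 ≈ 23762 mm.
Depth of field = Df − Dn = 23762 − 13601 ≈ 10161 mm ≈ 10.2 m.

10.2 m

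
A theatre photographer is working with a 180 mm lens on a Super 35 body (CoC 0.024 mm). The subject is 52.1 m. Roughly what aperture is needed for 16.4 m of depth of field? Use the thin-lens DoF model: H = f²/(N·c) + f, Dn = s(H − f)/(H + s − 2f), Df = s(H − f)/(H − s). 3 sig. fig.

Write h = H − f = f²/(N·c). The thin-lens limits are Dn = s·h/(h + (s−f)) and Df = s·h/(h − (s−f)), so DoF = Df − Dn = 2·s·(s−f)·h / (h² − (s−f)²).
That is a quadratic in h: DoF·h² − 2·s·(s−f)·h − DoF·(s−f)² = 0 ⇒ h = (s−f)·(s + √(s² + DoF²)) / DoF = 51920 × (52100 + √(52100² + 16400²)) / 16400 = 51920 × (52100 + 54620.2) / 16400 ≈ 337861 mm.
Then N = f²/(c·h) = 180² / (0.024 × 337861) = 32400 / 8108.7 ≈ 4.

f/4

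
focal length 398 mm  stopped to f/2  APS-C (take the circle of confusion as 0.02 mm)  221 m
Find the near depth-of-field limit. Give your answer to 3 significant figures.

Hyperfocal distance H = f²/(N·c) + f = 398²/(2 × 0.02) + 398 = 158404/0.04 + 398 ≈ 3960498.0 mm ≈ 3960 m.
Near limit Dn = s·(H − f)/(H + s − 2f) = 221000 × (3960498.0 − 398) / (3960498.0 + 221000 − 2 × 398) = 221000 × 3960100.0 / 4180702.0 ≈ 209339 mm ≈ 209 m.

209 m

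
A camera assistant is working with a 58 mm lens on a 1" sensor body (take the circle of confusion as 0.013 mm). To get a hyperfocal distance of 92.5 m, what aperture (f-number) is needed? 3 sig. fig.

f/2.80

Rearrange H = f²/(N·c) + f for N: N = f² / ((H − f)·c).
N = 58² / ((92500 − 58) × 0.013) = 3364 / 1202 ≈ 2.80.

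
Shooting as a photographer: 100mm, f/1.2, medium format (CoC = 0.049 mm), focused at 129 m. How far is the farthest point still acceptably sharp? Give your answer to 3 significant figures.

533 m

Hyperfocal distance H = f²/(N·c) + f = 100²/(1.2 × 0.049) + 100 = 10000/0.0588 + 100 ≈ 170168.0 mm ≈ 170.2 m.
Far limit Df = s·(H − f)/(H − s) = 129000 × (170168.0 − 100) / (170168.0 − 129000) = 129000 × 170068.0 / 41168.0 ≈ 532908 mm ≈ 533 m.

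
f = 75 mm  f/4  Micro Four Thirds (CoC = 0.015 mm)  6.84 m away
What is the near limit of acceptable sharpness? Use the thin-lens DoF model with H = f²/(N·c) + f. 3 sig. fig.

Hyperfocal distance H = f²/(N·c) + f = 75²/(4 × 0.015) + 75 = 5625/0.06 + 75 ≈ 93825.0 mm ≈ 93.83 m.
Near limit Dn = s·(H − f)/(H + s − 2f) = 6840 × (93825.0 − 75) / (93825.0 + 6840 − 2 × 75) = 6840 × 93750.0 / 100515.0 ≈ 6379.6 mm ≈ 6.38 m.

6.38 m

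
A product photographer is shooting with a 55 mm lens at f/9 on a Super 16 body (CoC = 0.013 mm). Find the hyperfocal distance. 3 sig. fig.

25.9 m

Hyperfocal distance H = f²/(N·c) + f = 55²/(9 × 0.013) + 55 = 3025/0.117 + 55 ≈ 25909.7 mm ≈ 25.9 m.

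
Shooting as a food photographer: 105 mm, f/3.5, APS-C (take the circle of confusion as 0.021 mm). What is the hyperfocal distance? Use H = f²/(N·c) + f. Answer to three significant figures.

Hyperfocal distance H = f²/(N·c) + f = 105²/(3.5 × 0.021) + 105 = 11025/0.0735 + 105 ≈ 150105.0 mm ≈ 150 m.

150 m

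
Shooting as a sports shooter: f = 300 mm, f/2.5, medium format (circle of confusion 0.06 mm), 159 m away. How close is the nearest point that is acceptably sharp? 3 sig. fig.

Hyperfocal distance H = f²/(N·c) + f = 300²/(2.5 × 0.06) + 300 = 90000/0.15 + 300 ≈ 600300.0 mm ≈ 600.3 m.
Near limit Dn = s·(H − f)/(H + s − 2f) = 159000 × (600300.0 − 300) / (600300.0 + 159000 − 2 × 300) = 159000 × 600000.0 / 758700.0 ≈ 125741 mm ≈ 126 m.

126 m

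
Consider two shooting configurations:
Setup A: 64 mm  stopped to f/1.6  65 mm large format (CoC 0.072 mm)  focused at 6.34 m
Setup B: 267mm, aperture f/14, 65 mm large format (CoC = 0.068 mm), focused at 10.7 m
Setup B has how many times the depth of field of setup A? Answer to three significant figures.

Setup A: H = 64²/(1.6×0.072) + 64 ≈ 35619.6 mm; DoF = Df − Dn = 7699.0 − 5388.8 ≈ 2310.2 mm.
Setup B: H = 267²/(14×0.068) + 267 ≈ 75150.4 mm; DoF = Df − Dn = 12432.1 − 9391.5 ≈ 3040.6 mm.
Ratio = 3040.6 / 2310.2 ≈ 1.32.

1.32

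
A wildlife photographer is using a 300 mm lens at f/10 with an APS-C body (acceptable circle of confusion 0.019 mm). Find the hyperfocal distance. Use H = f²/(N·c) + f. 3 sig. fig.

474 m

Hyperfocal distance H = f²/(N·c) + f = 300²/(10 × 0.019) + 300 = 90000/0.19 + 300 ≈ 473984.2 mm ≈ 474 m.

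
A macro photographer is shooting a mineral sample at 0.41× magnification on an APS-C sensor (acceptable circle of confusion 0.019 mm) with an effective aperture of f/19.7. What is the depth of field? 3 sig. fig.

At magnification m, DoF ≈ 2·N_eff·c/m² = 2 × 19.7 × 0.019 / 0.41² = 0.7486 / 0.1681 ≈ 4.45 mm.

4.45 mm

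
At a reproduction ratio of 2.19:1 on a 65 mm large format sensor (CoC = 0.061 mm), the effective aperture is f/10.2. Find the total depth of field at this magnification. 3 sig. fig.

At magnification m, DoF ≈ 2·N_eff·c/m² = 2 × 10.2 × 0.061 / 2.19² = 1.244 / 4.796 ≈ 0.259 mm.

0.259 mm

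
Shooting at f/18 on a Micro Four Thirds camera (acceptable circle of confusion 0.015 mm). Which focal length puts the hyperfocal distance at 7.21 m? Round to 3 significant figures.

From H = f²/(N·c) + f, with f ≪ H: f ≈ √(H·N·c) = √(7210 × 18 × 0.015) = √1946.7 ≈ 44.12 mm.
Exact: f² + N·c·f − N·c·H = 0 ⇒ f = (−N·c + √((N·c)² + 4·N·c·H))/2 = (−0.27 + √7786.9)/2 ≈ 43.987 mm ≈ 44.0 mm.

44.0 mm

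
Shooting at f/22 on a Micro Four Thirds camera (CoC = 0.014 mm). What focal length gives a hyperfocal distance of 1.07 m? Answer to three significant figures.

From H = f²/(N·c) + f, with f ≪ H: f ≈ √(H·N·c) = √(1070 × 22 × 0.014) = √329.56 ≈ 18.15 mm.
Exact: f² + N·c·f − N·c·H = 0 ⇒ f = (−N·c + √((N·c)² + 4·N·c·H))/2 = (−0.308 + √1318.3)/2 ≈ 18.000 mm ≈ 18.0 mm.

18.0 mm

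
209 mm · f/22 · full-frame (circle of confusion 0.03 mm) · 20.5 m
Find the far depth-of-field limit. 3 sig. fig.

Hyperfocal distance H = f²/(N·c) + f = 209²/(22 × 0.03) + 209 = 43681/0.66 + 209 ≈ 66392.3 mm ≈ 66.39 m.
Far limit Df = s·(H − f)/(H − s) = 20500 × (66392.3 − 209) / (66392.3 − 20500) = 20500 × 66183.3 / 45892.3 ≈ 29564 mm ≈ 29.6 m.

29.6 m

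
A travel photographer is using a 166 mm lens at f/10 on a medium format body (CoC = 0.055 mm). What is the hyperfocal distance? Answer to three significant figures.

50.3 m

Hyperfocal distance H = f²/(N·c) + f = 166²/(10 × 0.055) + 166 = 27556/0.55 + 166 ≈ 50267.8 mm ≈ 50.3 m.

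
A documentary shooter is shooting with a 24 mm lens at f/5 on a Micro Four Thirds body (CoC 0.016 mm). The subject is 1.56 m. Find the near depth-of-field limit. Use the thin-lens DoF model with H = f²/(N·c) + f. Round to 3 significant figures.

1.29 m

Hyperfocal distance H = f²/(N·c) + f = 24²/(5 × 0.016) + 24 = 576/0.08 + 24 ≈ 7224.0 mm ≈ 7.224 m.
Near limit Dn = s·(H − f)/(H + s − 2f) = 1560 × (7224.0 − 24) / (7224.0 + 1560 − 2 × 24) = 1560 × 7200.0 / 8736.0 ≈ 1285.7 mm ≈ 1.29 m.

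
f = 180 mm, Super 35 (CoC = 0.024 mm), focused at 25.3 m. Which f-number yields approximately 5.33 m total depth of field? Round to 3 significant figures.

Write h = H − f = f²/(N·c). The thin-lens limits are Dn = s·h/(h + (s−f)) and Df = s·h/(h − (s−f)), so DoF = Df − Dn = 2·s·(s−f)·h / (h² − (s−f)²).
That is a quadratic in h: DoF·h² − 2·s·(s−f)·h − DoF·(s−f)² = 0 ⇒ h = (s−f)·(s + √(s² + DoF²)) / DoF = 25120 × (25300 + √(25300² + 5330²)) / 5330 = 25120 × (25300 + 25855.3) / 5330 ≈ 241092 mm.
Then N = f²/(c·h) = 180² / (0.024 × 241092) = 32400 / 5786.2 ≈ 5.60.

f/5.60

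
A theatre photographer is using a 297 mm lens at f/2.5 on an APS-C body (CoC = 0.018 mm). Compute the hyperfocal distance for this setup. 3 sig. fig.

Hyperfocal distance H = f²/(N·c) + f = 297²/(2.5 × 0.018) + 297 = 88209/0.045 + 297 ≈ 1960497.0 mm ≈ 1960 m.

1960 m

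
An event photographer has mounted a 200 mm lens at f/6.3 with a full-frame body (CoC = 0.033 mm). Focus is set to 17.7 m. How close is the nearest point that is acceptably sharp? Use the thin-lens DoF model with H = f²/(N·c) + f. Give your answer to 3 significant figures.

16.2 m

Hyperfocal distance H = f²/(N·c) + f = 200²/(6.3 × 0.033) + 200 = 40000/0.2079 + 200 ≈ 192600.2 mm ≈ 192.6 m.
Near limit Dn = s·(H − f)/(H + s − 2f) = 17700 × (192600.2 − 200) / (192600.2 + 17700 − 2 × 200) = 17700 × 192400.2 / 209900.2 ≈ 16224 mm ≈ 16.2 m.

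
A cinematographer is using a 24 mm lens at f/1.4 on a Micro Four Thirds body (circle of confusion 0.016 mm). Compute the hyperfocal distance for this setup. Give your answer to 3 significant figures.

25.7 m

Hyperfocal distance H = f²/(N·c) + f = 24²/(1.4 × 0.016) + 24 = 576/0.0224 + 24 ≈ 25738.3 mm ≈ 25.7 m.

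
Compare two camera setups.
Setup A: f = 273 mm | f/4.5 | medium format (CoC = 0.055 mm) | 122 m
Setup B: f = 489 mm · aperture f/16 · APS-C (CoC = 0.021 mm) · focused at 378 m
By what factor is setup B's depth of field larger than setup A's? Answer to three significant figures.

Setup A: H = 273²/(4.5×0.055) + 273 ≈ 301400.3 mm; DoF = Df − Dn = 204780 − 86880 ≈ 117900 mm.
Setup B: H = 489²/(16×0.021) + 489 ≈ 712158.6 mm; DoF = Df − Dn = 805040 − 246985 ≈ 558055 mm.
Ratio = 558055 / 117900 ≈ 4.73.

4.73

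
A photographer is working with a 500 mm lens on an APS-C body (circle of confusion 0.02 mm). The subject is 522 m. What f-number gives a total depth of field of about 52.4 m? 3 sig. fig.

f/1.20

Write h = H − f = f²/(N·c). The thin-lens limits are Dn = s·h/(h + (s−f)) and Df = s·h/(h − (s−f)), so DoF = Df − Dn = 2·s·(s−f)·h / (h² − (s−f)²).
That is a quadratic in h: DoF·h² − 2·s·(s−f)·h − DoF·(s−f)² = 0 ⇒ h = (s−f)·(s + √(s² + DoF²)) / DoF = 521500 × (522000 + √(522000² + 52400²)) / 52400 = 521500 × (522000 + 524623) / 52400 ≈ 10416300 mm.
Then N = f²/(c·h) = 500² / (0.02 × 10416300) = 250000 / 208326 ≈ 1.20.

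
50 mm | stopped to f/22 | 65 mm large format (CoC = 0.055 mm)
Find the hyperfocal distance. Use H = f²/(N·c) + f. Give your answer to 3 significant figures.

Hyperfocal distance H = f²/(N·c) + f = 50²/(22 × 0.055) + 50 = 2500/1.21 + 50 ≈ 2116.1 mm ≈ 2.12 m.

2.12 m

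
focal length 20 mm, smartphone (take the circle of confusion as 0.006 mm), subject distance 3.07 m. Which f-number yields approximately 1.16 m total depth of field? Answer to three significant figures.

f/3.99

Write h = H − f = f²/(N·c). The thin-lens limits are Dn = s·h/(h + (s−f)) and Df = s·h/(h − (s−f)), so DoF = Df − Dn = 2·s·(s−f)·h / (h² − (s−f)²).
That is a quadratic in h: DoF·h² − 2·s·(s−f)·h − DoF·(s−f)² = 0 ⇒ h = (s−f)·(s + √(s² + DoF²)) / DoF = 3050 × (3070 + √(3070² + 1160²)) / 1160 = 3050 × (3070 + 3281.84) / 1160 ≈ 16701 mm.
Then N = f²/(c·h) = 20² / (0.006 × 16701) = 400 / 100.21 ≈ 3.99.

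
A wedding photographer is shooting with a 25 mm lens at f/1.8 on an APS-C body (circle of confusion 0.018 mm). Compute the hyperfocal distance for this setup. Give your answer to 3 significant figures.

19.3 m

Hyperfocal distance H = f²/(N·c) + f = 25²/(1.8 × 0.018) + 25 = 625/0.0324 + 25 ≈ 19315.1 mm ≈ 19.3 m.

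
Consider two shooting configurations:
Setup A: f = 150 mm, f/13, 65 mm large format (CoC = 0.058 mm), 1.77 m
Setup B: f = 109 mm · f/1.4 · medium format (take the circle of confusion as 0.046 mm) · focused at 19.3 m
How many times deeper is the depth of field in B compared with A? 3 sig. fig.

Setup A: H = 150²/(13×0.058) + 150 ≈ 29990.8 mm; DoF = Df − Dn = 1871.61 − 1678.86 ≈ 192.75 mm.
Setup B: H = 109²/(1.4×0.046) + 109 ≈ 184596.6 mm; DoF = Df − Dn = 21540.7 − 17481.5 ≈ 4059.2 mm.
Ratio = 4059.2 / 192.75 ≈ 21.1.

21.1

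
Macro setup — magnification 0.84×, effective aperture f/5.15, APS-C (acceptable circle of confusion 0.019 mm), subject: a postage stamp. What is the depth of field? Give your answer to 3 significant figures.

At magnification m, DoF ≈ 2·N_eff·c/m² = 2 × 5.15 × 0.019 / 0.84² = 0.1957 / 0.7056 ≈ 0.277 mm.

0.277 mm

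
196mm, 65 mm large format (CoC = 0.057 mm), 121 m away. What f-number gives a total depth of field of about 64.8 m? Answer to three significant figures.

Write h = H − f = f²/(N·c). The thin-lens limits are Dn = s·h/(h + (s−f)) and Df = s·h/(h − (s−f)), so DoF = Df − Dn = 2·s·(s−f)·h / (h² − (s−f)²).
That is a quadratic in h: DoF·h² − 2·s·(s−f)·h − DoF·(s−f)² = 0 ⇒ h = (s−f)·(s + √(s² + DoF²)) / DoF = 120804 × (121000 + √(121000² + 64800²)) / 64800 = 120804 × (121000 + 137259) / 64800 ≈ 481462 mm.
Then N = f²/(c·h) = 196² / (0.057 × 481462) = 38416 / 27443 ≈ 1.40.

f/1.40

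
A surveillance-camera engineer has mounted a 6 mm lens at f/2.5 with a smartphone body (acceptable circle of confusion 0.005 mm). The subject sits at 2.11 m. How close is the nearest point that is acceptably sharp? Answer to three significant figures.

Hyperfocal distance H = f²/(N·c) + f = 6²/(2.5 × 0.005) + 6 = 36/0.0125 + 6 ≈ 2886.0 mm ≈ 2.886 m.
Near limit Dn = s·(H − f)/(H + s − 2f) = 2110 × (2886.0 − 6) / (2886.0 + 2110 − 2 × 6) = 2110 × 2880.0 / 4984.0 ≈ 1219.3 mm ≈ 1.22 m.

1.22 m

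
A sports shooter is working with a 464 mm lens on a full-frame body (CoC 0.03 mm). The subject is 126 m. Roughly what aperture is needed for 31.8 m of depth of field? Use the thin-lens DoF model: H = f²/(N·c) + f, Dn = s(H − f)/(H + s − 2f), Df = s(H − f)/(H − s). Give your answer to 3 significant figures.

Write h = H − f = f²/(N·c). The thin-lens limits are Dn = s·h/(h + (s−f)) and Df = s·h/(h − (s−f)), so DoF = Df − Dn = 2·s·(s−f)·h / (h² − (s−f)²).
That is a quadratic in h: DoF·h² − 2·s·(s−f)·h − DoF·(s−f)² = 0 ⇒ h = (s−f)·(s + √(s² + DoF²)) / DoF = 125536 × (126000 + √(126000² + 31800²)) / 31800 = 125536 × (126000 + 129951) / 31800 ≈ 1010411 mm.
Then N = f²/(c·h) = 464² / (0.03 × 1010411) = 215296 / 30312 ≈ 7.10.

f/7.10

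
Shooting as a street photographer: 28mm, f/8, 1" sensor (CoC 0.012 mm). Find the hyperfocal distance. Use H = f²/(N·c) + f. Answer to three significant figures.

8.19 m

Hyperfocal distance H = f²/(N·c) + f = 28²/(8 × 0.012) + 28 = 784/0.096 + 28 ≈ 8194.7 mm ≈ 8.19 m.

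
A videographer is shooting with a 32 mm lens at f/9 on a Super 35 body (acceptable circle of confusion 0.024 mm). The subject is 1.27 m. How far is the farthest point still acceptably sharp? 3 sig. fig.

Hyperfocal distance H = f²/(N·c) + f = 32²/(9 × 0.024) + 32 = 1024/0.216 + 32 ≈ 4772.7 mm ≈ 4.773 m.
Far limit Df = s·(H − f)/(H − s) = 1270 × (4772.7 − 32) / (4772.7 − 1270) = 1270 × 4740.7 / 3502.7 ≈ 1718.9 mm ≈ 1.72 m.

1.72 m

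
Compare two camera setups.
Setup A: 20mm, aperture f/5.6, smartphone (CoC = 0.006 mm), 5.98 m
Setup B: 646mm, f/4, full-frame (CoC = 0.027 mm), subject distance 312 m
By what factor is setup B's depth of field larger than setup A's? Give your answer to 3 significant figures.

6.33

Setup A: H = 20²/(5.6×0.006) + 20 ≈ 11924.8 mm; DoF = Df − Dn = 11975.3 − 3985.0 ≈ 7990.3 mm.
Setup B: H = 646²/(4×0.027) + 646 ≈ 3864683.0 mm; DoF = Df − Dn = 339343 − 288735 ≈ 50608 mm.
Ratio = 50608 / 7990.3 ≈ 6.33.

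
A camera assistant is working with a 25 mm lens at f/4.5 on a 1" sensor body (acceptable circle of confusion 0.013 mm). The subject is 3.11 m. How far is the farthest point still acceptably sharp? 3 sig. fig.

4.37 m

Hyperfocal distance H = f²/(N·c) + f = 25²/(4.5 × 0.013) + 25 = 625/0.0585 + 25 ≈ 10708.8 mm ≈ 10.71 m.
Far limit Df = s·(H − f)/(H − s) = 3110 × (10708.8 − 25) / (10708.8 − 3110) = 3110 × 10683.8 / 7598.8 ≈ 4372.6 mm ≈ 4.37 m.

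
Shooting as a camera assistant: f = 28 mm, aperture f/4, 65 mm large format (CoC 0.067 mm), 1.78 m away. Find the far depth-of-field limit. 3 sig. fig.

4.44 m

Hyperfocal distance H = f²/(N·c) + f = 28²/(4 × 0.067) + 28 = 784/0.268 + 28 ≈ 2953.4 mm ≈ 2.953 m.
Far limit Df = s·(H − f)/(H − s) = 1780 × (2953.4 − 28) / (2953.4 − 1780) = 1780 × 2925.4 / 1173.4 ≈ 4437.8 mm ≈ 4.44 m.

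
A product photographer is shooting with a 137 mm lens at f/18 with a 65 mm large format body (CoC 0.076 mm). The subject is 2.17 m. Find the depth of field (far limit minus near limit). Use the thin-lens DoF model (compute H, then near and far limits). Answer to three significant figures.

Hyperfocal distance H = f²/(N·c) + f = 137²/(18 × 0.076) + 137 = 18769/1.368 + 137 ≈ 13857.0 mm ≈ 13.86 m.
Near limit Dn = s·(H − f)/(H + s − 2f) = 2170 × (13857.0 − 137) / (13857.0 + 2170 − 2 × 137) = 2170 × 13720.0 / 15753.0 ≈ 1889.95 mm.
Far limit Df = s·(H − f)/(H − s) = 2170 × (13857.0 − 137) / (13857.0 − 2170) = 2170 × 13720.0 / 11687.0 ≈ 2547.48 mm.
Depth of field = Df − Dn = 2547.48 − 1889.95 ≈ 657.53 mm ≈ 0.658 m.

0.658 m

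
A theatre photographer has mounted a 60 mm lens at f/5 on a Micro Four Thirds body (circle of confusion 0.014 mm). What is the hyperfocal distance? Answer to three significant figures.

51.5 m

Hyperfocal distance H = f²/(N·c) + f = 60²/(5 × 0.014) + 60 = 3600/0.07 + 60 ≈ 51488.6 mm ≈ 51.5 m.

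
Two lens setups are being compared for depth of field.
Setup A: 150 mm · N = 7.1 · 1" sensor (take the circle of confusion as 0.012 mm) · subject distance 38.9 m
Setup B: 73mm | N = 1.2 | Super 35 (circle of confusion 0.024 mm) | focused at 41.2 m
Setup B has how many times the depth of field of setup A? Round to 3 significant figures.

Setup A: H = 150²/(7.1×0.012) + 150 ≈ 264234.5 mm; DoF = Df − Dn = 45589 − 33922 ≈ 11667 mm.
Setup B: H = 73²/(1.2×0.024) + 73 ≈ 185107.7 mm; DoF = Df − Dn = 52974 − 33708 ≈ 19266 mm.
Ratio = 19266 / 11667 ≈ 1.65.

1.65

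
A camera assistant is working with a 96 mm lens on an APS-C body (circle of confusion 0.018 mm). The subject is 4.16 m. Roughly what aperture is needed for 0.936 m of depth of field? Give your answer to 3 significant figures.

f/14

Write h = H − f = f²/(N·c). The thin-lens limits are Dn = s·h/(h + (s−f)) and Df = s·h/(h − (s−f)), so DoF = Df − Dn = 2·s·(s−f)·h / (h² − (s−f)²).
That is a quadratic in h: DoF·h² − 2·s·(s−f)·h − DoF·(s−f)² = 0 ⇒ h = (s−f)·(s + √(s² + DoF²)) / DoF = 4064 × (4160 + √(4160² + 936²)) / 936 = 4064 × (4160 + 4264.00) / 936 ≈ 36576 mm.
Then N = f²/(c·h) = 96² / (0.018 × 36576) = 9216 / 658.37 ≈ 14.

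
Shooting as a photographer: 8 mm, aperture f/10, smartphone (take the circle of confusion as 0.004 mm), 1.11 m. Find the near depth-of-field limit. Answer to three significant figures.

Hyperfocal distance H = f²/(N·c) + f = 8²/(10 × 0.004) + 8 = 64/0.04 + 8 ≈ 1608.0 mm ≈ 1.608 m.
Near limit Dn = s·(H − f)/(H + s − 2f) = 1110 × (1608.0 − 8) / (1608.0 + 1110 − 2 × 8) = 1110 × 1600.0 / 2702.0 ≈ 657.29 mm ≈ 0.657 m.

0.657 m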